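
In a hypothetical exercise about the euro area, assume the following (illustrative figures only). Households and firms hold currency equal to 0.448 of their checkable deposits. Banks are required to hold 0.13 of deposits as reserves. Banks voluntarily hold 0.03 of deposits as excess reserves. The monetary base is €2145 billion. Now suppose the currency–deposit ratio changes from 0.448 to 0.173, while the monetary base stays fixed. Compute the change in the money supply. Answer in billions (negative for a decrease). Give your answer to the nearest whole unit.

Initially m₁ = (1 + 0.448) / (0.13 + 0.03 + 0.448) ≈ 2.38158, so M₁ = 2.38158 × 2145 = 5108.4891 billion.
After the change m₂ = (1 + 0.173) / (0.13 + 0.03 + 0.173) ≈ 3.52252, so M₂ = 3.52252 × 2145 = 7555.8054 billion.
ΔM = M₂ − M₁ = 7555.8054 − 5108.4891 = 2447.3163 billion.

€2447 billion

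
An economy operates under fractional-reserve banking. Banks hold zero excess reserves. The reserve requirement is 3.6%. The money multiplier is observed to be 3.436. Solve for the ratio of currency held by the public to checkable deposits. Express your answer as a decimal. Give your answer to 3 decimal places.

0.360

Using m = 3.436. From m = (1 + c)/(c + rr + e), rearranging gives 1 + c = m·(c + rr + e), so c·(1 − m) = m·(rr + e) − 1.
Hence c = [m·(rr + e) − 1]/(1 − m) = [3.436 × (0.036 + 0) − 1] / (1 − 3.436) ≈ 0.359731.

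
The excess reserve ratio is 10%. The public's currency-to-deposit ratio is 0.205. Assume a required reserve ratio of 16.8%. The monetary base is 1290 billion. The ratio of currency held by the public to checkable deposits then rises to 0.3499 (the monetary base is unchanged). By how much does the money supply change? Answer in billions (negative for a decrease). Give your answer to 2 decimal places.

Initially m₁ = (1 + 0.205) / (0.168 + 0.1 + 0.205) ≈ 2.5475687, so M₁ = 2.5475687 × 1290 ≈ 3286.3636 billion.
After the change m₂ = (1 + 0.3499) / (0.168 + 0.1 + 0.3499) ≈ 2.1846577, so M₂ = 2.1846577 × 1290 ≈ 2818.2084 billion.
ΔM = M₂ − M₁ = 2818.2084 − 3286.3636 = -468.1552 billion.

-468.16 billion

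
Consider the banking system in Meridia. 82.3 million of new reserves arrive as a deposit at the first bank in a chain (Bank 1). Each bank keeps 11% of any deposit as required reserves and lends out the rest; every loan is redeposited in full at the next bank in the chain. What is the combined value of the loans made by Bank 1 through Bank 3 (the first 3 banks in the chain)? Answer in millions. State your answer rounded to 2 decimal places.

Bank i lends (1 − rr)^i of the original deposit: Bank 1 lends 82.3·0.8900 = 73.2470, Bank 2 lends 82.3·0.8900² ≈ 65.1898, and so on.
Summing a geometric series: total = 82.3·[0.8900·(1 − 0.8900^3) / (1 − 0.8900)] ≈ 196.4558 million.

196.46 million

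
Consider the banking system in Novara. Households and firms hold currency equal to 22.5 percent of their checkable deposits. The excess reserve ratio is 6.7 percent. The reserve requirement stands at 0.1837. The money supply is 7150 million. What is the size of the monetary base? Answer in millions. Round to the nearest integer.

The money multiplier is m = (1 + c) / (rr + e + c) = (1 + 0.225) / (0.1837 + 0.067 + 0.225) ≈ 2.57515.
MB = M / m = 7150 / 2.57515 ≈ 2776.5373 million.

2777 million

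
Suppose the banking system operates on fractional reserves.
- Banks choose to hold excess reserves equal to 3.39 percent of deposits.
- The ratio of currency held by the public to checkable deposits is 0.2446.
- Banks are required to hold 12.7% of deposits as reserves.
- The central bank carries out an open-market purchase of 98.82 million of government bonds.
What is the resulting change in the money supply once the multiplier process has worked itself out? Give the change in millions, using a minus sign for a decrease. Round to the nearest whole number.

303 million

The money multiplier is m = (1 + c) / (rr + e + c) = (1 + 0.2446) / (0.127 + 0.0339 + 0.2446) ≈ 3.0693.
The purchase adds 98.82 million of base, so ΔM = m × ΔMB = 3.0693 × (+98.82) ≈ 303.3082 million.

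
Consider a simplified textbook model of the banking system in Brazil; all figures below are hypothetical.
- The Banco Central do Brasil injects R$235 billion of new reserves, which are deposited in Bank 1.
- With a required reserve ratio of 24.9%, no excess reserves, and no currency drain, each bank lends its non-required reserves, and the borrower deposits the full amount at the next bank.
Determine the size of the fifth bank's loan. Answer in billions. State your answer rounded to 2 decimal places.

Each bank lends a fraction (1 − rr) = 0.7510 of the deposit it receives, so Bank 5 receives 235·0.7510^4 and lends 235·0.7510^5 ≈ 56.1394 billion.

R$56.14 billion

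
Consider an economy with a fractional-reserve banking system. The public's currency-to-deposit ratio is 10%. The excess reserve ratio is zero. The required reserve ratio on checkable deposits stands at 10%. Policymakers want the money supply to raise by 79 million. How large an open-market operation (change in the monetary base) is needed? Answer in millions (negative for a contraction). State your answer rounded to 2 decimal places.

14.36 million

The money multiplier is m = (1 + c) / (rr + c) = (1 + 0.1) / (0.1 + 0.1) = 5.5.
ΔMB = ΔM / m = (+79) / 5.5 ≈ 14.3636 million.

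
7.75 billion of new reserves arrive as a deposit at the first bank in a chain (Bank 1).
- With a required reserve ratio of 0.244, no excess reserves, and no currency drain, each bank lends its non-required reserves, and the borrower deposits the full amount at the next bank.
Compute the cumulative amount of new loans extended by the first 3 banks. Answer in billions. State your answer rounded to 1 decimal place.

Bank i lends (1 − rr)^i of the original deposit: Bank 1 lends 7.75·0.7560 = 5.8590, Bank 2 lends 7.75·0.7560² ≈ 4.4294, and so on.
Summing a geometric series: total = 7.75·[0.7560·(1 − 0.7560^3) / (1 − 0.7560)] ≈ 13.6370 billion.

13.6 billion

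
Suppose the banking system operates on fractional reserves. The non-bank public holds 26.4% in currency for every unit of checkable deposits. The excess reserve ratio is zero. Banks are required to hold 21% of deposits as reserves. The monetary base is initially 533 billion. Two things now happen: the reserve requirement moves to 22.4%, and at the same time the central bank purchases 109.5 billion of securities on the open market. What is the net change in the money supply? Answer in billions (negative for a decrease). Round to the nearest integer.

243 billion

Before: m₁ = (1 + 0.264) / (0.21 + 0.264) ≈ 2.6667, MB₁ = 533, so M₁ = 2.6667 × 533 = 1421.3511 billion.
After: m₂ = (1 + 0.264) / (0.224 + 0.264) ≈ 2.5902, MB₂ = 533 + 109.5 = 642.5, so M₂ = 2.5902 × 642.5 = 1664.2035 billion.
ΔM = M₂ − M₁ = 1664.2035 − 1421.3511 = 242.8524 billion.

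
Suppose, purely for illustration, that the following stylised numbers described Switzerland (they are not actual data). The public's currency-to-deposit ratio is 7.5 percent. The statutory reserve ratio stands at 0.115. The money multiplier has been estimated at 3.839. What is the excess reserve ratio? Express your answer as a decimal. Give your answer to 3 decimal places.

0.090

Using m = 3.839. Since m = (1 + c)/(c + rr + e), the denominator satisfies c + rr + e = (1 + c)/m = (1 + 0.075) / 3.839 ≈ 0.280021.
With c = 0.075 and rr = 0.115, the excess reserve ratio is 0.280021 − 0.075 − 0.115 = 0.090021.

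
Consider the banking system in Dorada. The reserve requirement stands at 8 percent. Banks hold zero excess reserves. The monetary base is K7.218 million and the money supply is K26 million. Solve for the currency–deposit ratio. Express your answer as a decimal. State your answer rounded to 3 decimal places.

0.274

Using m = M/MB = 26/7.218 ≈ 3.602106. From m = (1 + c)/(c + rr + e), rearranging gives 1 + c = m·(c + rr + e), so c·(1 − m) = m·(rr + e) − 1.
Hence c = [m·(rr + e) − 1]/(1 − m) = [3.602106 × (0.08 + 0) − 1] / (1 − 3.602106) ≈ 0.273560.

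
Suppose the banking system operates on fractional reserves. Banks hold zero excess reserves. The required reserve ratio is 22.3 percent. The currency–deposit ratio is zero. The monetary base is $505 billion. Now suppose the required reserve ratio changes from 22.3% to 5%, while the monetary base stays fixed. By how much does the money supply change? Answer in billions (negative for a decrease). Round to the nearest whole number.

Initially m₁ = 1 / (0.223) ≈ 4.4843, so M₁ = 4.4843 × 505 = 2264.5715 billion.
After the change m₂ = 1 / (0.05) = 20, so M₂ = 20 × 505 = 10100 billion.
ΔM = M₂ − M₁ = 10100 − 2264.5715 = 7835.4285 billion.

$7835 billion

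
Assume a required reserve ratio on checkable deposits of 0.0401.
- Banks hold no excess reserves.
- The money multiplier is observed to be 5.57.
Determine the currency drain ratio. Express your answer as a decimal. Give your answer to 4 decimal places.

0.1699

Using m = 5.57. From m = (1 + c)/(c + rr + e), rearranging gives 1 + c = m·(c + rr + e), so c·(1 − m) = m·(rr + e) − 1.
Hence c = [m·(rr + e) − 1]/(1 − m) = [5.57 × (0.0401 + 0) − 1] / (1 − 5.57) ≈ 0.169944.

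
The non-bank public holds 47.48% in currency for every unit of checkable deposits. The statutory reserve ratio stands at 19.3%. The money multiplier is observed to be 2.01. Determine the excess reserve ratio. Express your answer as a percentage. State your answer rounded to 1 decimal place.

6.6%

Using m = 2.01. Since m = (1 + c)/(c + rr + e), the denominator satisfies c + rr + e = (1 + c)/m = (1 + 0.4748) / 2.01 ≈ 0.733731.
With c = 0.4748 and rr = 0.193, the excess reserve ratio is 0.733731 − 0.4748 − 0.193 = 0.065931.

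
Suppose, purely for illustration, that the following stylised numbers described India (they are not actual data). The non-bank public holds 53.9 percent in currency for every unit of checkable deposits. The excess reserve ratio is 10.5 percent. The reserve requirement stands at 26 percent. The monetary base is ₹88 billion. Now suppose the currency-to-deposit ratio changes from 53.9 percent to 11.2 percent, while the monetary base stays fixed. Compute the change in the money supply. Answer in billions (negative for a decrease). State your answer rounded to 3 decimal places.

₹55.335 billion

Initially m₁ = (1 + 0.539) / (0.26 + 0.105 + 0.539) ≈ 1.702434, so M₁ = 1.702434 × 88 ≈ 149.8142 billion.
After the change m₂ = (1 + 0.112) / (0.26 + 0.105 + 0.112) ≈ 2.331237, so M₂ = 2.331237 × 88 ≈ 205.1489 billion.
ΔM = M₂ − M₁ = 205.1489 − 149.8142 = 55.3347 billion.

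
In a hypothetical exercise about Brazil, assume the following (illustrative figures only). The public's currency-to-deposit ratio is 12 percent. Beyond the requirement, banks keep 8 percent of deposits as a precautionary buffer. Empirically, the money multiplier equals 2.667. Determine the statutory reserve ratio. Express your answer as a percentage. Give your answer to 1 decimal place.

22.0%

Using m = 2.667. Since m = (1 + c)/(c + rr + e), the denominator satisfies c + rr + e = (1 + c)/m = (1 + 0.12) / 2.667 ≈ 0.419948.
With c = 0.12 and e = 0.08, the statutory reserve ratio is 0.419948 − 0.12 − 0.08 = 0.219948.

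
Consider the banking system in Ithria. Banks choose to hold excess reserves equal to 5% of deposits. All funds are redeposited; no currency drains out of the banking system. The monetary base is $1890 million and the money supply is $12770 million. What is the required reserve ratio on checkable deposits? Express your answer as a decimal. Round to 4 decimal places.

Using m = M/MB = 12770/1890 ≈ 6.756614. Since m = (1 + c)/(c + rr + e), the denominator satisfies c + rr + e = (1 + c)/m = (1 + 0) / 6.756614 ≈ 0.148003.
With c = 0 and e = 0.05, the required reserve ratio on checkable deposits is 0.148003 − 0 − 0.05 = 0.098003.

0.0980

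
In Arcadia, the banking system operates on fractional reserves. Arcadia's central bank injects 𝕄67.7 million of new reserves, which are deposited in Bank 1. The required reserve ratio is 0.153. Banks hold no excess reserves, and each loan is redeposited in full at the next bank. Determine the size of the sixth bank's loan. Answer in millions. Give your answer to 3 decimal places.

𝕄24.997 million

Each bank lends a fraction (1 − rr) = 0.8470 of the deposit it receives, so Bank 6 receives 67.7·0.8470^5 and lends 67.7·0.8470^6 ≈ 24.9971 million.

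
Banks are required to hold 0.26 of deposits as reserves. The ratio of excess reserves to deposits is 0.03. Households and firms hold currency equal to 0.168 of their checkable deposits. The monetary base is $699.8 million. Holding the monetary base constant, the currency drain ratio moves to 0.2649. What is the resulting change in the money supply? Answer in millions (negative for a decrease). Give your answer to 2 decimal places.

-189.44 million

Initially m₁ = (1 + 0.168) / (0.26 + 0.03 + 0.168) ≈ 2.550218, so M₁ = 2.550218 × 699.8 ≈ 1784.6426 million.
After the change m₂ = (1 + 0.2649) / (0.26 + 0.03 + 0.2649) ≈ 2.279510, so M₂ = 2.279510 × 699.8 ≈ 1595.2011 million.
ΔM = M₂ − M₁ = 1595.2011 − 1784.6426 = -189.4415 million.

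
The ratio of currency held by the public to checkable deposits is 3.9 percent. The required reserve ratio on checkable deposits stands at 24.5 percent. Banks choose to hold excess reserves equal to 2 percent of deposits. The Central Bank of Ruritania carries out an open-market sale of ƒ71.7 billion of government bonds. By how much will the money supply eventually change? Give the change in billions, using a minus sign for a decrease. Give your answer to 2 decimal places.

The money multiplier is m = (1 + c) / (rr + e + c) = (1 + 0.039) / (0.245 + 0.02 + 0.039) ≈ 3.41776.
The sale removes 71.7 billion of base, so ΔM = m × ΔMB = 3.41776 × (−71.7) ≈ -245.0534 billion.

-245.05 billion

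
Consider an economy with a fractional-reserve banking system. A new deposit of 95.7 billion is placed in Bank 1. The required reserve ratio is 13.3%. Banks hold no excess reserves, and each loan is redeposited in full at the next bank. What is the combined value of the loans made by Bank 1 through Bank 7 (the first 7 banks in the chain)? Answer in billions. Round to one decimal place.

Bank i lends (1 − rr)^i of the original deposit: Bank 1 lends 95.7·0.8670 = 82.9719, Bank 2 lends 95.7·0.8670² ≈ 71.9366, and so on.
Summing a geometric series: total = 95.7·[0.8670·(1 − 0.8670^7) / (1 − 0.8670)] ≈ 394.1213 billion.

394.1 billion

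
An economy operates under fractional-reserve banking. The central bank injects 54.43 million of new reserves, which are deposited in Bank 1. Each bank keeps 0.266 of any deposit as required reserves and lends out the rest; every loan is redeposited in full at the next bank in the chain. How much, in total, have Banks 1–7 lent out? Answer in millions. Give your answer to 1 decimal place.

Bank i lends (1 − rr)^i of the original deposit: Bank 1 lends 54.43·0.7340 ≈ 39.9516, Bank 2 lends 54.43·0.7340² ≈ 29.3245, and so on.
Summing a geometric series: total = 54.43·[0.7340·(1 − 0.7340^7) / (1 − 0.7340)] ≈ 132.9545 million.

133.0 million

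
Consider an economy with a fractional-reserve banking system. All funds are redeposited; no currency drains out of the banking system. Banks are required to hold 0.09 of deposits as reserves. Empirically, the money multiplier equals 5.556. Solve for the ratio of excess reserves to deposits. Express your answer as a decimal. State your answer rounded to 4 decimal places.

Using m = 5.556. Since m = (1 + c)/(c + rr + e), the denominator satisfies c + rr + e = (1 + c)/m = (1 + 0) / 5.556 ≈ 0.179986.
With c = 0 and rr = 0.09, the ratio of excess reserves to deposits is 0.179986 − 0 − 0.09 = 0.089986.

0.0900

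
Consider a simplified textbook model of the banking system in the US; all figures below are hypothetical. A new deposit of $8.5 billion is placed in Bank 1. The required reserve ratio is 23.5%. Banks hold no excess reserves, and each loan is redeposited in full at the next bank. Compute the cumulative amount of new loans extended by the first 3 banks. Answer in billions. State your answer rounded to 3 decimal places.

$15.282 billion

Bank i lends (1 − rr)^i of the original deposit: Bank 1 lends 8.5·0.7650 = 6.5025, Bank 2 lends 8.5·0.7650² ≈ 4.9744, and so on.
Summing a geometric series: total = 8.5·[0.7650·(1 − 0.7650^3) / (1 − 0.7650)] ≈ 15.2823 billion.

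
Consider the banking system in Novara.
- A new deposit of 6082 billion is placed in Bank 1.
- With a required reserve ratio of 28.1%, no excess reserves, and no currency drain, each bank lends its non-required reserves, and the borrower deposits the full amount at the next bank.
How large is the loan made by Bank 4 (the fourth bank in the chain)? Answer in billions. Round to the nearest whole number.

1625 billion

Each bank lends a fraction (1 − rr) = 0.7190 of the deposit it receives, so Bank 4 receives 6082·0.7190^3 and lends 6082·0.7190^4 ≈ 1625.4064 billion.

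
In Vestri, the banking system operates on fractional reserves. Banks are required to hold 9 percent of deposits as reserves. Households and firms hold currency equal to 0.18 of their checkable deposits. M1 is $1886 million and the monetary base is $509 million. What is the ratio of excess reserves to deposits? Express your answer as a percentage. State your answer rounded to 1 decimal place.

Using m = M/MB = 1886/509 ≈ 3.705305. Since m = (1 + c)/(c + rr + e), the denominator satisfies c + rr + e = (1 + c)/m = (1 + 0.18) / 3.705305 ≈ 0.318462.
With c = 0.18 and rr = 0.09, the ratio of excess reserves to deposits is 0.318462 − 0.18 − 0.09 = 0.048462.

4.8%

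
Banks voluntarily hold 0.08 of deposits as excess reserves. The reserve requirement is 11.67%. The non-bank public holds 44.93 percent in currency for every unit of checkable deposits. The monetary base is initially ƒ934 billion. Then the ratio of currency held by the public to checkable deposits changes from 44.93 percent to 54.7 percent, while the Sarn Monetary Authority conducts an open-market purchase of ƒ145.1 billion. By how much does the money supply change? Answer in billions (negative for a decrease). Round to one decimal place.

Before: m₁ = (1 + 0.4493) / (0.1167 + 0.08 + 0.4493) ≈ 2.243498, MB₁ = 934, so M₁ = 2.243498 × 934 ≈ 2095.4271 billion.
After: m₂ = (1 + 0.547) / (0.1167 + 0.08 + 0.547) ≈ 2.080140, MB₂ = 934 + 145.1 = 1079.1, so M₂ = 2.080140 × 1079.1 ≈ 2244.6791 billion.
ΔM = M₂ − M₁ = 2244.6791 − 2095.4271 = 149.252 billion.

ƒ149.3 billion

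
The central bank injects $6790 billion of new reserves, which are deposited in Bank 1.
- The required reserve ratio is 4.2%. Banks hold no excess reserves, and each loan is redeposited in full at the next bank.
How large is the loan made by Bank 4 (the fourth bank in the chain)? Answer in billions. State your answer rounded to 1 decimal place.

$5719.2 billion

Each bank lends a fraction (1 − rr) = 0.9580 of the deposit it receives, so Bank 4 receives 6790·0.9580^3 and lends 6790·0.9580^4 ≈ 5719.1543 billion.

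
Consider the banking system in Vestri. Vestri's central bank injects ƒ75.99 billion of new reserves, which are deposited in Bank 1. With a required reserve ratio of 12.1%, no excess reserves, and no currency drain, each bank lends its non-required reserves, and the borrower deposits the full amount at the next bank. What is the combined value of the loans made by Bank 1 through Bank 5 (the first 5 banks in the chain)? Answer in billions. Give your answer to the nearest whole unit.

ƒ262 billion

Bank i lends (1 − rr)^i of the original deposit: Bank 1 lends 75.99·0.8790 ≈ 66.7952, Bank 2 lends 75.99·0.8790² ≈ 58.7130, and so on.
Summing a geometric series: total = 75.99·[0.8790·(1 − 0.8790^5) / (1 − 0.8790)] ≈ 262.3560 billion.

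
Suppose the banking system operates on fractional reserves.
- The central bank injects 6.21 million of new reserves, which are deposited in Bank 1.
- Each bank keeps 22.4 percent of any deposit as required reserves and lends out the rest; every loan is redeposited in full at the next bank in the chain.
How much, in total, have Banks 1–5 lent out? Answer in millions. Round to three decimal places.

15.460 million

Bank i lends (1 − rr)^i of the original deposit: Bank 1 lends 6.21·0.7760 ≈ 4.8190, Bank 2 lends 6.21·0.7760² ≈ 3.7395, and so on.
Summing a geometric series: total = 6.21·[0.7760·(1 − 0.7760^5) / (1 − 0.7760)] ≈ 15.4596 million.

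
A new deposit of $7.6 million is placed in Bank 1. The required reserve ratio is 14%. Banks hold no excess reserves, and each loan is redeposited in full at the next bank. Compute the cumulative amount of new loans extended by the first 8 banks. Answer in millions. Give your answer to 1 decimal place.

Bank i lends (1 − rr)^i of the original deposit: Bank 1 lends 7.6·0.8600 = 6.5360, Bank 2 lends 7.6·0.8600² ≈ 5.6210, and so on.
Summing a geometric series: total = 7.6·[0.8600·(1 − 0.8600^8) / (1 − 0.8600)] ≈ 32.7165 million.

$32.7 million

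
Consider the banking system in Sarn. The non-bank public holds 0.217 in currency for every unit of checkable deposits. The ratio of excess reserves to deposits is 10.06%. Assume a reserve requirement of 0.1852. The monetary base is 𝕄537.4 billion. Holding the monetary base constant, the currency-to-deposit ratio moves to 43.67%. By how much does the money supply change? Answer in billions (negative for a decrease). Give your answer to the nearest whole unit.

-232 billion

Initially m₁ = (1 + 0.217) / (0.1852 + 0.1006 + 0.217) ≈ 2.4204, so M₁ = 2.4204 × 537.4 ≈ 1300.723 billion.
After the change m₂ = (1 + 0.4367) / (0.1852 + 0.1006 + 0.4367) ≈ 1.9885, so M₂ = 1.9885 × 537.4 = 1068.6199 billion.
ΔM = M₂ − M₁ = 1068.6199 − 1300.723 = -232.1031 billion.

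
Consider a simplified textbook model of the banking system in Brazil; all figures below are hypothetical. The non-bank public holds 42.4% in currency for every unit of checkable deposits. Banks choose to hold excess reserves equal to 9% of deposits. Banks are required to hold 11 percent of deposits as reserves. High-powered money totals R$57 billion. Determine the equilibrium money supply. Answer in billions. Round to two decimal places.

The money multiplier is m = (1 + c) / (rr + e + c) = (1 + 0.424) / (0.11 + 0.09 + 0.424) ≈ 2.28205.
So M = m × MB = 2.28205 × 57 ≈ 130.0769 billion.

R$130.08 billion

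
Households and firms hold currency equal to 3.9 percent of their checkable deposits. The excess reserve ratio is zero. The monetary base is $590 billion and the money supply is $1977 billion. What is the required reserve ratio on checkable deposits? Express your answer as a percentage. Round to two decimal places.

Using m = M/MB = 1977/590 ≈ 3.350847. Since m = (1 + c)/(c + rr + e), the denominator satisfies c + rr + e = (1 + c)/m = (1 + 0.039) / 3.350847 ≈ 0.310071.
With c = 0.039 and e = 0, the required reserve ratio on checkable deposits is 0.310071 − 0.039 − 0 = 0.271071.

27.11%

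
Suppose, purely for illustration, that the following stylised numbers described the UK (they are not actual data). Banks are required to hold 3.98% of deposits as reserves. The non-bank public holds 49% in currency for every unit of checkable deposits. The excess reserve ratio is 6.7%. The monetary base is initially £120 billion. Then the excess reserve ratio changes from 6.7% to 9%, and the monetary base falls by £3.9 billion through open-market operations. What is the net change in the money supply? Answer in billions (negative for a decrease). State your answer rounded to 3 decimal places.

Before: m₁ = (1 + 0.49) / (0.0398 + 0.067 + 0.49) ≈ 2.4966488, MB₁ = 120, so M₁ = 2.4966488 × 120 ≈ 299.5979 billion.
After: m₂ = (1 + 0.49) / (0.0398 + 0.09 + 0.49) ≈ 2.4040013, MB₂ = 120 − 3.9 = 116.1, so M₂ = 2.4040013 × 116.1 ≈ 279.1046 billion.
ΔM = M₂ − M₁ = 279.1046 − 299.5979 = -20.4933 billion.

-20.493 billion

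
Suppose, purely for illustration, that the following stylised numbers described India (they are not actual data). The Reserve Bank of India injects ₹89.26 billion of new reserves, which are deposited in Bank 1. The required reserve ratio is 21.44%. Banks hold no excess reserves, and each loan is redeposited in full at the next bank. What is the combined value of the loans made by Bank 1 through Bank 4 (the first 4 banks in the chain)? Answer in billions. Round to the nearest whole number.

Bank i lends (1 − rr)^i of the original deposit: Bank 1 lends 89.26·0.7856 ≈ 70.1227, Bank 2 lends 89.26·0.7856² ≈ 55.0884, and so on.
Summing a geometric series: total = 89.26·[0.7856·(1 − 0.7856^4) / (1 − 0.7856)] ≈ 202.4872 billion.

₹202 billion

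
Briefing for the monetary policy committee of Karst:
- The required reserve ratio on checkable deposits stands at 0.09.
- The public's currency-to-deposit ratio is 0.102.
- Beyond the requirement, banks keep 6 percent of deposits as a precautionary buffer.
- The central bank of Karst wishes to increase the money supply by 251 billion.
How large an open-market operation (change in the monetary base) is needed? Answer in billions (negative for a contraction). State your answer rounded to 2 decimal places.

The money multiplier is m = (1 + c) / (rr + e + c) = (1 + 0.102) / (0.09 + 0.06 + 0.102) ≈ 4.373016.
ΔMB = ΔM / m = (+251) / 4.373016 ≈ 57.3975 billion.

57.40 billion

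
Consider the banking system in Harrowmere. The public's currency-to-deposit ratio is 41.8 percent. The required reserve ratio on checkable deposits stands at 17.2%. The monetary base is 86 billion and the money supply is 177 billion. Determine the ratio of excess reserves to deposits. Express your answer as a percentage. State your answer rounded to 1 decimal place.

Using m = M/MB = 177/86 ≈ 2.058140. Since m = (1 + c)/(c + rr + e), the denominator satisfies c + rr + e = (1 + c)/m = (1 + 0.418) / 2.058140 ≈ 0.688972.
With c = 0.418 and rr = 0.172, the ratio of excess reserves to deposits is 0.688972 − 0.418 − 0.172 = 0.098972.

9.9%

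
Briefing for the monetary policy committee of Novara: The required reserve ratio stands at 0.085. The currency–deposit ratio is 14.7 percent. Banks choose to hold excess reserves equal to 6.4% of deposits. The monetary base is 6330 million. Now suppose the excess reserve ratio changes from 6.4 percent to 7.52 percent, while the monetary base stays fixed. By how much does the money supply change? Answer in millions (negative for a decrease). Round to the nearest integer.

-894 million

Initially m₁ = (1 + 0.147) / (0.085 + 0.064 + 0.147) = 3.87500, so M₁ = 3.87500 × 6330 = 24528.75 million.
After the change m₂ = (1 + 0.147) / (0.085 + 0.0752 + 0.147) ≈ 3.73372, so M₂ = 3.73372 × 6330 = 23634.4476 million.
ΔM = M₂ − M₁ = 23634.4476 − 24528.75 = -894.3024 million.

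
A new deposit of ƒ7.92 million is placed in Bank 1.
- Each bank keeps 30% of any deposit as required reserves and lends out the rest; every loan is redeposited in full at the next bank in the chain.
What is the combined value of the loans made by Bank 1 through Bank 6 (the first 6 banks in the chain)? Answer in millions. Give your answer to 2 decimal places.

Bank i lends (1 − rr)^i of the original deposit: Bank 1 lends 7.92·0.7000 = 5.5440, Bank 2 lends 7.92·0.7000² = 3.8808, and so on.
Summing a geometric series: total = 7.92·[0.7000·(1 − 0.7000^6) / (1 − 0.7000)] ≈ 16.3058 million.

ƒ16.31 million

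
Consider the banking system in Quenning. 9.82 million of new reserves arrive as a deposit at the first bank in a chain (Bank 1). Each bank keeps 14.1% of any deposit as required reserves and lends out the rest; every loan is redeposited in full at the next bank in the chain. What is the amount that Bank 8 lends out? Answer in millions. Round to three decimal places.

2.911 million

Each bank lends a fraction (1 − rr) = 0.8590 of the deposit it receives, so Bank 8 receives 9.82·0.8590^7 and lends 9.82·0.8590^8 ≈ 2.9111 million.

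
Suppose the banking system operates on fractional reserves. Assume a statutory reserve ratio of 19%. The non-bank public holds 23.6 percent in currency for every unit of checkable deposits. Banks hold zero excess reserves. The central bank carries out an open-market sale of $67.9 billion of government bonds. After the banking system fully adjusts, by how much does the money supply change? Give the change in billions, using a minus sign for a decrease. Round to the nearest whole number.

The money multiplier is m = (1 + c) / (rr + c) = (1 + 0.236) / (0.19 + 0.236) ≈ 2.9014.
The sale removes 67.9 billion of base, so ΔM = m × ΔMB = 2.9014 × (−67.9) ≈ -197.0051 billion.

-197 billion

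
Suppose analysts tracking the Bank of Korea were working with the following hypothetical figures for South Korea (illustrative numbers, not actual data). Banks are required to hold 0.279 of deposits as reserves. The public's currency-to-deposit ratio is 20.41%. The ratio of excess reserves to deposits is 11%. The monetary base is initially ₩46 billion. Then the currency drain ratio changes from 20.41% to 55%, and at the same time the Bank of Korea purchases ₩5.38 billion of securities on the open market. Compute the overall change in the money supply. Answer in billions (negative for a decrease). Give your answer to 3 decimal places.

Before: m₁ = (1 + 0.2041) / (0.279 + 0.11 + 0.2041) ≈ 2.030180, MB₁ = 46, so M₁ = 2.030180 × 46 ≈ 93.3883 billion.
After: m₂ = (1 + 0.55) / (0.279 + 0.11 + 0.55) ≈ 1.650692, MB₂ = 46 + 5.38 = 51.38, so M₂ = 1.650692 × 51.38 ≈ 84.8126 billion.
ΔM = M₂ − M₁ = 84.8126 − 93.3883 = -8.5757 billion.

-8.576 billion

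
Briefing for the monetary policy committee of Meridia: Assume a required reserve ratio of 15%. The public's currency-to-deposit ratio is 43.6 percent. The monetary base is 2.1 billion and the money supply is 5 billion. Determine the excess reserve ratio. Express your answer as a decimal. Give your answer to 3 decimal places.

Using m = M/MB = 5/2.1 ≈ 2.380952. Since m = (1 + c)/(c + rr + e), the denominator satisfies c + rr + e = (1 + c)/m = (1 + 0.436) / 2.380952 ≈ 0.603120.
With c = 0.436 and rr = 0.15, the excess reserve ratio is 0.603120 − 0.436 − 0.15 = 0.01712.

0.017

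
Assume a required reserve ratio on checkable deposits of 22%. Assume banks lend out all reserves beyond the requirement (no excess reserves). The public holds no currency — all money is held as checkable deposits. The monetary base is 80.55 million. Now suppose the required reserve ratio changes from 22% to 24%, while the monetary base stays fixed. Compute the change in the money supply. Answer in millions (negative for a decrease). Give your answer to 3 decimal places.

Initially m₁ = 1 / (0.22) ≈ 4.545455, so M₁ = 4.545455 × 80.55 ≈ 366.1364 million.
After the change m₂ = 1 / (0.24) ≈ 4.166667, so M₂ = 4.166667 × 80.55 ≈ 335.625 million.
ΔM = M₂ − M₁ = 335.625 − 366.1364 = -30.5114 million.

-30.511 million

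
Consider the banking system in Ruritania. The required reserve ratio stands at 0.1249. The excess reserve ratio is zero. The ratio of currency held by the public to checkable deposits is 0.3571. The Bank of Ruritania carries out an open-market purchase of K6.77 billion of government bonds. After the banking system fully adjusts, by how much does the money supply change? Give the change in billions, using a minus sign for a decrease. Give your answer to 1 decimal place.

The money multiplier is m = (1 + c) / (rr + c) = (1 + 0.3571) / (0.1249 + 0.3571) ≈ 2.8156.
The purchase adds 6.77 billion of base, so ΔM = m × ΔMB = 2.8156 × (+6.77) ≈ 19.0616 billion.

K19.1 billion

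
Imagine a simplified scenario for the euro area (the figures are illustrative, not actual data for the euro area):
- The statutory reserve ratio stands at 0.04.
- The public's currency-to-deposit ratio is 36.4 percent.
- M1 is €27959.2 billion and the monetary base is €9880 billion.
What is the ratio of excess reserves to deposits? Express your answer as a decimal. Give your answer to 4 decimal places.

Using m = M/MB = 27959.2/9880 ≈ 2.829879. Since m = (1 + c)/(c + rr + e), the denominator satisfies c + rr + e = (1 + c)/m = (1 + 0.364) / 2.829879 ≈ 0.481999.
With c = 0.364 and rr = 0.04, the ratio of excess reserves to deposits is 0.481999 − 0.364 − 0.04 = 0.077999.

0.0780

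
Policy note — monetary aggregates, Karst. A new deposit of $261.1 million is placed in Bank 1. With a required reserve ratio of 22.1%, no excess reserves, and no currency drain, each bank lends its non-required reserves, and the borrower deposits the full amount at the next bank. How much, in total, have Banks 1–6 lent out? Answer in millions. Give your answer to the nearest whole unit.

$715 million

Bank i lends (1 − rr)^i of the original deposit: Bank 1 lends 261.1·0.7790 = 203.3969, Bank 2 lends 261.1·0.7790² ≈ 158.4462, and so on.
Summing a geometric series: total = 261.1·[0.7790·(1 − 0.7790^6) / (1 − 0.7790)] ≈ 714.6752 million.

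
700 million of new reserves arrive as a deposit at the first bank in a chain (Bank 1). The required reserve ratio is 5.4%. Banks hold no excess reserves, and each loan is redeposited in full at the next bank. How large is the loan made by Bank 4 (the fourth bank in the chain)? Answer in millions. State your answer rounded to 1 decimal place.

Each bank lends a fraction (1 − rr) = 0.9460 of the deposit it receives, so Bank 4 receives 700·0.9460^3 and lends 700·0.9460^4 ≈ 560.6123 million.

560.6 million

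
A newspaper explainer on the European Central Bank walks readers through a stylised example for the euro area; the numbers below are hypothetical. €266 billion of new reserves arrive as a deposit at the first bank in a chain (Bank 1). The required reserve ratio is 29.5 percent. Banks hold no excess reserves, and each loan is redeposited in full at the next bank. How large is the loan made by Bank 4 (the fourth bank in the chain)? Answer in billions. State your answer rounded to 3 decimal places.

€65.711 billion

Each bank lends a fraction (1 − rr) = 0.7050 of the deposit it receives, so Bank 4 receives 266·0.7050^3 and lends 266·0.7050^4 ≈ 65.7110 billion.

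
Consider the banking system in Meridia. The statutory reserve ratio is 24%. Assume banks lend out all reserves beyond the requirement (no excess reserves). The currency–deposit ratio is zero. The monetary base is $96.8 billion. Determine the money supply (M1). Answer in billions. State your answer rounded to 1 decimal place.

$403.3 billion

With no currency drain or excess reserves, the money multiplier is m = 1/rr = 1/0.24 ≈ 4.1667.
Money supply M = m × MB = 4.1667 × 96.8 ≈ 403.3366 billion.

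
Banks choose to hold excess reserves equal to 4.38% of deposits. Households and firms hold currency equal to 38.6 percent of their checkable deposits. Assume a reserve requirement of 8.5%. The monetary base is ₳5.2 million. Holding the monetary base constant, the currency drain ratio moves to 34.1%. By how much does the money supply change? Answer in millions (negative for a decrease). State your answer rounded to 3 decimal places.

Initially m₁ = (1 + 0.386) / (0.085 + 0.0438 + 0.386) ≈ 2.69231, so M₁ = 2.69231 × 5.2 ≈ 14 million.
After the change m₂ = (1 + 0.341) / (0.085 + 0.0438 + 0.341) ≈ 2.85441, so M₂ = 2.85441 × 5.2 ≈ 14.8429 million.
ΔM = M₂ − M₁ = 14.8429 − 14 = 0.8429 million.

₳0.843 million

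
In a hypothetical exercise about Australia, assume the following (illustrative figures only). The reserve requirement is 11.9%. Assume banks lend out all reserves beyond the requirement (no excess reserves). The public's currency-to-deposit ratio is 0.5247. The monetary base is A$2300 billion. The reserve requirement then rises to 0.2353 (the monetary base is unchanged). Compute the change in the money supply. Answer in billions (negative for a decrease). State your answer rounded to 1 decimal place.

Initially m₁ = (1 + 0.5247) / (0.119 + 0.5247) ≈ 2.368650, so M₁ = 2.368650 × 2300 = 5447.895 billion.
After the change m₂ = (1 + 0.5247) / (0.2353 + 0.5247) ≈ 2.006184, so M₂ = 2.006184 × 2300 = 4614.2232 billion.
ΔM = M₂ − M₁ = 4614.2232 − 5447.895 = -833.6718 billion.

-833.7 billion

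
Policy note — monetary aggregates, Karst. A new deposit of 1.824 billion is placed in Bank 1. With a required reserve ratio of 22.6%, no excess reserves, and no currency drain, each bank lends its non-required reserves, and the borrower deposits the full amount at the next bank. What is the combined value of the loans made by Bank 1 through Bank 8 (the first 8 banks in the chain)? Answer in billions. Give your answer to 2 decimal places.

5.44 billion

Bank i lends (1 − rr)^i of the original deposit: Bank 1 lends 1.824·0.7740 ≈ 1.4118, Bank 2 lends 1.824·0.7740² ≈ 1.0927, and so on.
Summing a geometric series: total = 1.824·[0.7740·(1 − 0.7740^8) / (1 − 0.7740)] ≈ 5.4422 billion.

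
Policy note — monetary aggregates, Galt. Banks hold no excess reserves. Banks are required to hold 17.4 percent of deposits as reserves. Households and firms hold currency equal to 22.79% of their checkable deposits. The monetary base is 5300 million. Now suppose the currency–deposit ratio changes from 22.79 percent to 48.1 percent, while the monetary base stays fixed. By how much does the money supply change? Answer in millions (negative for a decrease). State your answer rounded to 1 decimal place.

Initially m₁ = (1 + 0.2279) / (0.174 + 0.2279) ≈ 3.055238, so M₁ = 3.055238 × 5300 = 16192.7614 million.
After the change m₂ = (1 + 0.481) / (0.174 + 0.481) ≈ 2.261069, so M₂ = 2.261069 × 5300 = 11983.6657 million.
ΔM = M₂ − M₁ = 11983.6657 − 16192.7614 = -4209.0957 million.

-4209.1 million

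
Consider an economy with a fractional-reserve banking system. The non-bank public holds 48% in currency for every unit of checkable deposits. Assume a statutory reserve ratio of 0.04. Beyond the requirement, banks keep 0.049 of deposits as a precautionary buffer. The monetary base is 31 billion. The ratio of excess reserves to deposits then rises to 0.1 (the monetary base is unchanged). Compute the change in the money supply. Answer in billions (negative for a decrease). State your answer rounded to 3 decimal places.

Initially m₁ = (1 + 0.48) / (0.04 + 0.049 + 0.48) ≈ 2.601054, so M₁ = 2.601054 × 31 ≈ 80.6327 billion.
After the change m₂ = (1 + 0.48) / (0.04 + 0.1 + 0.48) ≈ 2.387097, so M₂ = 2.387097 × 31 ≈ 74 billion.
ΔM = M₂ − M₁ = 74 − 80.6327 = -6.6327 billion.

-6.633 billion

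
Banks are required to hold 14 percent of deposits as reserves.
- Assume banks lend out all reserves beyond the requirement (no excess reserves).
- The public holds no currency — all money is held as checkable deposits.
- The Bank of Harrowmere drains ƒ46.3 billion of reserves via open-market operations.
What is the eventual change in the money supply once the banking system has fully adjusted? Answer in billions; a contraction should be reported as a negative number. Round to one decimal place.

The simple money multiplier is m = 1/rr = 1/0.14 ≈ 7.1429.
An open-market sale reduces the monetary base by 46.3 billion, so ΔM = m × ΔMB = 7.1429 × (−46.3) ≈ -330.7163 billion.

-330.7 billion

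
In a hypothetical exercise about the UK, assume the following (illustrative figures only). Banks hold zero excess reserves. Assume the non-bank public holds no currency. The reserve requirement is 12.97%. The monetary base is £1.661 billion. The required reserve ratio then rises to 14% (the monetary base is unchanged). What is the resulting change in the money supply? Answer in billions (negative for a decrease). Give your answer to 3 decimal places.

Initially m₁ = 1 / (0.1297) ≈ 7.71010, so M₁ = 7.71010 × 1.661 ≈ 12.8065 billion.
After the change m₂ = 1 / (0.14) ≈ 7.14286, so M₂ = 7.14286 × 1.661 ≈ 11.8643 billion.
ΔM = M₂ − M₁ = 11.8643 − 12.8065 = -0.9422 billion.

-0.942 billion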